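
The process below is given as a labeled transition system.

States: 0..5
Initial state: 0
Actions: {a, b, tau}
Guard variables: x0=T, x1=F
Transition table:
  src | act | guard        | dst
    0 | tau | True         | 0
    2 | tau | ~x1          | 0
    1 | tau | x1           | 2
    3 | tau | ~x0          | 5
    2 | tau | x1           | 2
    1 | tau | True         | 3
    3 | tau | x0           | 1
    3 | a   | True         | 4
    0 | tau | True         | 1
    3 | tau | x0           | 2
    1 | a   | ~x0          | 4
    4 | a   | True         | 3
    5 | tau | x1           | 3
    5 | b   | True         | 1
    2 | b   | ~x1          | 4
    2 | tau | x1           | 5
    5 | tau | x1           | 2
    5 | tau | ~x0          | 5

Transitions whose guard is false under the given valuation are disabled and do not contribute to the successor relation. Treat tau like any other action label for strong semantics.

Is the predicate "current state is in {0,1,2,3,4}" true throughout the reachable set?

Safe = {0,1,2,3,4}
Reach set: {0,1,2,3,4}
  0: ok
  1: ok
  2: ok
  3: ok
  4: ok

Answer: INVARIANT HOLDS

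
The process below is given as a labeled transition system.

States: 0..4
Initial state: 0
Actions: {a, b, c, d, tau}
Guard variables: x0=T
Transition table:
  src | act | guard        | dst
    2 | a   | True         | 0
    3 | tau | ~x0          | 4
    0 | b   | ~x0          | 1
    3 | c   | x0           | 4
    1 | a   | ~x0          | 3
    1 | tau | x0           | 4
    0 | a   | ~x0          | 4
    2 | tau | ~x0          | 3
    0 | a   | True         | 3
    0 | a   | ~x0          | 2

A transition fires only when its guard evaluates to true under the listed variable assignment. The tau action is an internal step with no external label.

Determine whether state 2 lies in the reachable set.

Answer: UNREACHABLE

Trace:
After dropping false guards: 4 live edges.
depth 0: {0}
depth 1: {3}  cumulative {0,3}
depth 2: {4}  cumulative {0,3,4}
Reachable = {0,3,4}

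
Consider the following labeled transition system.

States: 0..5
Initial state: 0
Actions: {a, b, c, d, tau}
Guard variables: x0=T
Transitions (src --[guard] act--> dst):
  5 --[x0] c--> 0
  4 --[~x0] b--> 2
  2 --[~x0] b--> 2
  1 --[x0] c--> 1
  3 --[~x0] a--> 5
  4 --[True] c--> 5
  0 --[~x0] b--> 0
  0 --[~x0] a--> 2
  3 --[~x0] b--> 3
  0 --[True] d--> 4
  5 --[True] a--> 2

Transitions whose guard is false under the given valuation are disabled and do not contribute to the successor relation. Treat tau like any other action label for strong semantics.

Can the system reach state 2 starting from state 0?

Guard filter leaves 5 enabled edge(s).
Layer 0: {0}
Layer 1: {4}  now seen {0,4}
Layer 2: {5}  now seen {0,4,5}
Layer 3: {2}  now seen {0,2,4,5}
Reach set: {0,2,4,5}
trace reaching 2: d·c·a

Answer: REACHABLE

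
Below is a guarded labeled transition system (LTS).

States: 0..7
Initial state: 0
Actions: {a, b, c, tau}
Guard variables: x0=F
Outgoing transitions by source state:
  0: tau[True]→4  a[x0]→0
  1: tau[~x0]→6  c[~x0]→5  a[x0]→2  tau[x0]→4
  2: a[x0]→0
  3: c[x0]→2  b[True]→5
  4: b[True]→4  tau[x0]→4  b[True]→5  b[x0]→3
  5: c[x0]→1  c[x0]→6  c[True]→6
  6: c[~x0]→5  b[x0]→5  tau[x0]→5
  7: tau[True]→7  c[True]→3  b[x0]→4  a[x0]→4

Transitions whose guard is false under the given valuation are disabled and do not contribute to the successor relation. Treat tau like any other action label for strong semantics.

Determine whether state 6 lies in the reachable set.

Guard filter leaves 10 enabled edge(s).
L0 = {0}
L1 = {4}  now seen {0,4}
L2 = {5}  now seen {0,4,5}
L3 = {6}  now seen {0,4,5,6}
Reach set: {0,4,5,6}
trace reaching 6: tau·b·c

Answer: REACHABLE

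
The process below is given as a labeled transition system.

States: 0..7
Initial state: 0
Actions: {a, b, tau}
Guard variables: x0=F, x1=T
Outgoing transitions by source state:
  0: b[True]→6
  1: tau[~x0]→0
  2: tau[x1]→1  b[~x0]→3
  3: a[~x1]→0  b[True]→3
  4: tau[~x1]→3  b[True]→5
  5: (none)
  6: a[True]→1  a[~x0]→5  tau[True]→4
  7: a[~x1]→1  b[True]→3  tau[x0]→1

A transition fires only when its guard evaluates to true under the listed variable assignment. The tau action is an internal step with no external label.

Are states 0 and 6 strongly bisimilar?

Answer: NOT BISIMILAR

Working:
Compute ~ classes (split until stable):
  round 0: {{0,1,2,3,4,5,6,7}}
  round 1: {{0,3,4,7},{1},{2},{5},{6}}
  round 2: {{0},{1},{2},{3,7},{4},{5},{6}}
Fixed point at round 3; 7 class(es).
0∈{0}, 6∈{6}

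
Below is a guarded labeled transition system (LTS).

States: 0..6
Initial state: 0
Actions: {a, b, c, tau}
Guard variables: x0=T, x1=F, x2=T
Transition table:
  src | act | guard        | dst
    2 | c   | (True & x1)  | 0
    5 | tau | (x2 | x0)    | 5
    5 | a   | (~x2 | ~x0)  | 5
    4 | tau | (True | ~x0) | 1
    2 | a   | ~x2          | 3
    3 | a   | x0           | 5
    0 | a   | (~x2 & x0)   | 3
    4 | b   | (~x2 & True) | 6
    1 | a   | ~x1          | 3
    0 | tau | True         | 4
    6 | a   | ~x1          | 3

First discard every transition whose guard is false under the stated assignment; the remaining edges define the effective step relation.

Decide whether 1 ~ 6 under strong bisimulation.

Answer: BISIMILAR

Trace:
Bisimulation quotient by refinement:
  π0 = {{0,1,2,3,4,5,6}}
  π1 = {{0,4,5},{1,3,6},{2}}
  π2 = {{0,5},{1,6},{2},{3},{4}}
  π3 = {{0},{1,6},{2},{3},{4},{5}}
6 equivalence class(es) (converged in 4)
1∈{1,6}, 6∈{1,6}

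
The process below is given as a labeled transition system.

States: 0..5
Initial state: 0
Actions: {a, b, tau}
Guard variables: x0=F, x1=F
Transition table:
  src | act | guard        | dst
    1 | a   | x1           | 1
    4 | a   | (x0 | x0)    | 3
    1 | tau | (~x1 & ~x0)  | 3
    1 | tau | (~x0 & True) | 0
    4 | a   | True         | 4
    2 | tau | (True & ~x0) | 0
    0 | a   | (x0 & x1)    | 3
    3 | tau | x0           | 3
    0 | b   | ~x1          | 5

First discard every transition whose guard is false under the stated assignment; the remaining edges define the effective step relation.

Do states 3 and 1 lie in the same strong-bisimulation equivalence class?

Answer: NOT BISIMILAR

Trace:
Refine partition for ~:
  round 0: {{0,1,2,3,4,5}}
  round 1: {{0},{1,2},{3,5},{4}}
  round 2: {{0},{1},{2},{3,5},{4}}
Fixed point at round 3; 5 class(es).
3∈{3,5}, 1∈{1}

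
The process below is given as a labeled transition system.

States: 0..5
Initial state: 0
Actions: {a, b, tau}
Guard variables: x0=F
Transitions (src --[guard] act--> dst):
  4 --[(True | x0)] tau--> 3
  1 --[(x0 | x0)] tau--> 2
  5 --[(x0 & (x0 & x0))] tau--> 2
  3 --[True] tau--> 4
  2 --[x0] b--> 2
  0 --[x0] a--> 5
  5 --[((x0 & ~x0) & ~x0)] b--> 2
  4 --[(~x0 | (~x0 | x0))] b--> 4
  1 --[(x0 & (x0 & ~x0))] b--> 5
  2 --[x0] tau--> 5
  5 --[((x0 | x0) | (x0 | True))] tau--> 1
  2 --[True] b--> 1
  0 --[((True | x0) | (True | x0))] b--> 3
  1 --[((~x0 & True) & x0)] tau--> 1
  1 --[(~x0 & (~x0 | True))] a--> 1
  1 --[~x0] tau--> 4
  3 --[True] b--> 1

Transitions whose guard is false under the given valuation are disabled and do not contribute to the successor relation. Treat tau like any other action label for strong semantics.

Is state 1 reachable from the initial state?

Answer: REACHABLE

Analysis:
9 transition(s) survive guard evaluation.
Layer 0: {0}
Layer 1: {3}  now seen {0,3}
Layer 2: {1,4}  now seen {0,1,3,4}
Reachable = {0,1,3,4}
witness 1: b·b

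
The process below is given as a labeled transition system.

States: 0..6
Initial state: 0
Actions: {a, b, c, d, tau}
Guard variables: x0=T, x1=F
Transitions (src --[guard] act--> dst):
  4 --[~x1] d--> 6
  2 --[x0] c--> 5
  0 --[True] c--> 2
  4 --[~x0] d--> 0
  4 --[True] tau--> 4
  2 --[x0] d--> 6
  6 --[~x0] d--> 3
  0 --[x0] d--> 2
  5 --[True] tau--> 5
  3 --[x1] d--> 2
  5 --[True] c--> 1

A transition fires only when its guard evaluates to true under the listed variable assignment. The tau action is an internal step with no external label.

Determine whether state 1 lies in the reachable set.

Guard filter leaves 8 enabled edge(s).
L0 = {0}
L1 = {2}  cumulative {0,2}
L2 = {5,6}  cumulative {0,2,5,6}
L3 = {1}  cumulative {0,1,2,5,6}
Reachable = {0,1,2,5,6}
trace reaching 1: c·c·c

Answer: REACHABLE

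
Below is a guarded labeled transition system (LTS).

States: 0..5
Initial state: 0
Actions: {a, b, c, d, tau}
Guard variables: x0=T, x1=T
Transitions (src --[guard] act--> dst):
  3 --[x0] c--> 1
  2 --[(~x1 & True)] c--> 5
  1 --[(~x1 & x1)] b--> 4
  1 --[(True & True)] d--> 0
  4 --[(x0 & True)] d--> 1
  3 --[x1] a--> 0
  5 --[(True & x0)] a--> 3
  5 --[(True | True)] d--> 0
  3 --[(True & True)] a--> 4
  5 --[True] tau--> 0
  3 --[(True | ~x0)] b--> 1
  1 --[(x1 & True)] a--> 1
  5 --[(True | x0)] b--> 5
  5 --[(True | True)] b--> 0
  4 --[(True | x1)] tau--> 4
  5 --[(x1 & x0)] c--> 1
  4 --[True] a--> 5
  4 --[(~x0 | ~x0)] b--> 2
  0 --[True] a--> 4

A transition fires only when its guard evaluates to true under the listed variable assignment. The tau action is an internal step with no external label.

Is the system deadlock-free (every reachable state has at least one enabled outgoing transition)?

Reach set: {0,1,3,4,5}
  0: a→4  [deg 1]
  1: a→1  d→0  [deg 2]
  3: a→0  a→4  b→1  c→1  [deg 4]
  4: a→5  d→1  tau→4  [deg 3]
  5: a→3  b→0  b→5  c→1  d→0  tau→0  [deg 6]

Answer: DEADLOCK-FREE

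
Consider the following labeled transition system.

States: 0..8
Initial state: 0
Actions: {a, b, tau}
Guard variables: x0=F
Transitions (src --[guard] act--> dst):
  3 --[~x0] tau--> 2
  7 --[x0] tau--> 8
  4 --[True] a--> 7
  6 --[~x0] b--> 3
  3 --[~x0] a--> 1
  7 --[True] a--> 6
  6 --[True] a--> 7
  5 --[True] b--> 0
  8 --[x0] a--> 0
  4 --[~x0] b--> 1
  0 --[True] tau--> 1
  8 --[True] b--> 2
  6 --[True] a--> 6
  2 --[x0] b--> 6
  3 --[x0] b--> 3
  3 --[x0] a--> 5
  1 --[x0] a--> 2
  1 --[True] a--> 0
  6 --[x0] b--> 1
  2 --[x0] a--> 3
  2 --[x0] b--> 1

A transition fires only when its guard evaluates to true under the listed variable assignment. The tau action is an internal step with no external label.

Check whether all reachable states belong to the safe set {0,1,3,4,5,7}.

Allowed set {0,1,3,4,5,7}
R = {0,1}
  0: ok
  1: ok

Answer: INVARIANT HOLDS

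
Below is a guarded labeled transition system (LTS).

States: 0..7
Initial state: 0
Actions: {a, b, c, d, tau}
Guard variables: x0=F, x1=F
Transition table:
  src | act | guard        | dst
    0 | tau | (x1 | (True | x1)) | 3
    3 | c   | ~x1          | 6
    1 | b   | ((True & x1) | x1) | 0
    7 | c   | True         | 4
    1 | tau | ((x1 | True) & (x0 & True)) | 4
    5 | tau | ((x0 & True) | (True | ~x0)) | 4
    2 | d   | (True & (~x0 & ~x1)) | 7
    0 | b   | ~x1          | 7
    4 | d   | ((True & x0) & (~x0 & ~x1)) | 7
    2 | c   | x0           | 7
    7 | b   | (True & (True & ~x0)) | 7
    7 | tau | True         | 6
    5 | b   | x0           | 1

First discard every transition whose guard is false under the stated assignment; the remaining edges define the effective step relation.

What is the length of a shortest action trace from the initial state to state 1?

Answer: UNREACHABLE

Trace:
BFS to 1:
  L0 = {0}
  L1 = {3,7}
  L2 = {4,6}
1 never appears.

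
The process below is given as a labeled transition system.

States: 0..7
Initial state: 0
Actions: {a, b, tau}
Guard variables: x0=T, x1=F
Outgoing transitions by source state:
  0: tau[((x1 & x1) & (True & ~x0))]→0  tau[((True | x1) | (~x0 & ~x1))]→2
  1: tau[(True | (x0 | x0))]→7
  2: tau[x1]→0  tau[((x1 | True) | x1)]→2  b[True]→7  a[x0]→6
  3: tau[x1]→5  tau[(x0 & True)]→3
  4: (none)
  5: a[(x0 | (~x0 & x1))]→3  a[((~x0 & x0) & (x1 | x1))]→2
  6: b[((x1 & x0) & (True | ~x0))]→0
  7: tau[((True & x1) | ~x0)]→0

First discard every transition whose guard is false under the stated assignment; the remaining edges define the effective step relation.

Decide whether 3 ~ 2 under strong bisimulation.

Answer: NOT BISIMILAR

Working:
Refine partition for ~:
  π0 = {{0,1,2,3,4,5,6,7}}
  π1 = {{0,1,3},{2},{4,6,7},{5}}
  π2 = {{0},{1},{2},{3},{4,6,7},{5}}
6 equivalence class(es) (converged in 3)
class of 3: {3}; class of 2: {2}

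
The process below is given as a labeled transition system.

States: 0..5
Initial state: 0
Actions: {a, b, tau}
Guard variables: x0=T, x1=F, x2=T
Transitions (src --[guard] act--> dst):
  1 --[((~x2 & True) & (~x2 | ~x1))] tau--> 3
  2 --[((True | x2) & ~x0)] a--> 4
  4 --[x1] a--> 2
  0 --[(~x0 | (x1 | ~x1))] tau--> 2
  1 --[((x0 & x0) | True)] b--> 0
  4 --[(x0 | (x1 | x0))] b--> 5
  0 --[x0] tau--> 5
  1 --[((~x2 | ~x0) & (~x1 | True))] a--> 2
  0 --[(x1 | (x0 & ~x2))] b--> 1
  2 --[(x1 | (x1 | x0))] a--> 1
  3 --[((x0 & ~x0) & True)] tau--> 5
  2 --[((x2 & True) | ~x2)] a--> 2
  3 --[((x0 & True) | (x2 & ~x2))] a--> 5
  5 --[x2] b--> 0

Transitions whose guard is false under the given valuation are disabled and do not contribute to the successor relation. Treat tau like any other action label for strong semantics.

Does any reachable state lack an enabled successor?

Reach set: {0,1,2,5}
  0: tau→2  tau→5  [2 out]
  1: b→0  [1 out]
  2: a→1  a→2  [2 out]
  5: b→0  [1 out]

Answer: DEADLOCK-FREE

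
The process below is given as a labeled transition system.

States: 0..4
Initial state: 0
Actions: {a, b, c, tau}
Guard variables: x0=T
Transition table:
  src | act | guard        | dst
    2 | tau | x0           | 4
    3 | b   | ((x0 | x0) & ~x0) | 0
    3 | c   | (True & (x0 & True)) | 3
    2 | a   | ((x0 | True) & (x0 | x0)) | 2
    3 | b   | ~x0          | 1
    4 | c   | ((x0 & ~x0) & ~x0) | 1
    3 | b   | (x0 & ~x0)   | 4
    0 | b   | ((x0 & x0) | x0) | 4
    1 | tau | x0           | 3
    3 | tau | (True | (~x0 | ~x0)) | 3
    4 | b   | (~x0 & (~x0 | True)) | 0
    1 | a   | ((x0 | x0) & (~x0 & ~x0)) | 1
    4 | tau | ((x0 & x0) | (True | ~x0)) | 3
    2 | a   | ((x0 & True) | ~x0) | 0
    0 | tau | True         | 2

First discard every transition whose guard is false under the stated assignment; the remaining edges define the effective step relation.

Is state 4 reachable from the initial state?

Answer: REACHABLE

Analysis:
9 transition(s) survive guard evaluation.
depth 0: {0}
depth 1: {2,4}  total {0,2,4}
depth 2: {3}  total {0,2,3,4}
R = {0,2,3,4}
trace reaching 4: b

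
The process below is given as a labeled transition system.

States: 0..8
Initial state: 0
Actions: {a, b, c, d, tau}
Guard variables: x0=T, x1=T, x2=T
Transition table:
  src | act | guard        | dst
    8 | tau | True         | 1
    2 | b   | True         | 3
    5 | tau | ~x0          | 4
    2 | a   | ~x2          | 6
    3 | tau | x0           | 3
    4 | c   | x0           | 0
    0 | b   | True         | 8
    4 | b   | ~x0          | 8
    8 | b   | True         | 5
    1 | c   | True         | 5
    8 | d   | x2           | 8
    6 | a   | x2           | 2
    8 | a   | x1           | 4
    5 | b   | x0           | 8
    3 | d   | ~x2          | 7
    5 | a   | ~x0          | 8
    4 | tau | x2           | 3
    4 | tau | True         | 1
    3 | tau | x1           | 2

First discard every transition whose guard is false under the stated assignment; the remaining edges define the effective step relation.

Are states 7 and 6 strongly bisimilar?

Bisimulation quotient by refinement:
  round 0: {{0,1,2,3,4,5,6,7,8}}
  round 1: {{0,2,5},{1},{3},{4},{6},{7},{8}}
  round 2: {{0,5},{1},{2},{3},{4},{6},{7},{8}}
8 equivalence class(es) (converged in 3)
class of 7: {7}; class of 6: {6}

Answer: NOT BISIMILAR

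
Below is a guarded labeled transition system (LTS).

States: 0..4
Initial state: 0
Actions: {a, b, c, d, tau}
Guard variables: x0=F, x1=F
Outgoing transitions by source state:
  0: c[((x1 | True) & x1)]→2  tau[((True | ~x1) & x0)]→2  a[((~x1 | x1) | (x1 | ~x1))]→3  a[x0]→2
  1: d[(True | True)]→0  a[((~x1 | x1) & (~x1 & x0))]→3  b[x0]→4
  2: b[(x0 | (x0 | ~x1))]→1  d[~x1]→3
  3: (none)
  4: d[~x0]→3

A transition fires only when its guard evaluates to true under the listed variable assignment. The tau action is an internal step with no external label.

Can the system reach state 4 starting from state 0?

5 transition(s) survive guard evaluation.
L0 = {0}
L1 = {3}  cumulative {0,3}
Reach set: {0,3}

Answer: UNREACHABLE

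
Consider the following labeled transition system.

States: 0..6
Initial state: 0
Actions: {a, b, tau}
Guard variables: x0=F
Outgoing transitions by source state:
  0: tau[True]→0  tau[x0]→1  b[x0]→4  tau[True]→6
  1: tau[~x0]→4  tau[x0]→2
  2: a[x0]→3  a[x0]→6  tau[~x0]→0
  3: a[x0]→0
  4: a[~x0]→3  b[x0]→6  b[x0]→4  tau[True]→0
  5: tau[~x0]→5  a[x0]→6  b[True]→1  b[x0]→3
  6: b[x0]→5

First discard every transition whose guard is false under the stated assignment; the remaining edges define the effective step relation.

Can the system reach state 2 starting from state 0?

8 transition(s) survive guard evaluation.
L0 = {0}
L1 = {6}  total {0,6}
Reach set: {0,6}

Answer: UNREACHABLE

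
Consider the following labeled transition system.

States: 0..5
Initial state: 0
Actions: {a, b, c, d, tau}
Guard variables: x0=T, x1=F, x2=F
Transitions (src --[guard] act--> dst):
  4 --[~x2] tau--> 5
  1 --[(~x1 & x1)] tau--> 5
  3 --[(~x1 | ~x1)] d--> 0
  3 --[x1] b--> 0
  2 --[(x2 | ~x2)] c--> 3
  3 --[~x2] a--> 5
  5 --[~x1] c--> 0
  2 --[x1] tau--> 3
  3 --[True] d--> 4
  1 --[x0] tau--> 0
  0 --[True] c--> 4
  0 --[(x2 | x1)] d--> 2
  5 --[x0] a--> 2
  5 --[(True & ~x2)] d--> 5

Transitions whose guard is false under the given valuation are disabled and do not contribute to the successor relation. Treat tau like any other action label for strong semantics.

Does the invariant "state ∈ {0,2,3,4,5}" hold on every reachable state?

Allowed set {0,2,3,4,5}
R = {0,2,3,4,5}
  0: ok
  2: ok
  3: ok
  4: ok
  5: ok

Answer: INVARIANT HOLDS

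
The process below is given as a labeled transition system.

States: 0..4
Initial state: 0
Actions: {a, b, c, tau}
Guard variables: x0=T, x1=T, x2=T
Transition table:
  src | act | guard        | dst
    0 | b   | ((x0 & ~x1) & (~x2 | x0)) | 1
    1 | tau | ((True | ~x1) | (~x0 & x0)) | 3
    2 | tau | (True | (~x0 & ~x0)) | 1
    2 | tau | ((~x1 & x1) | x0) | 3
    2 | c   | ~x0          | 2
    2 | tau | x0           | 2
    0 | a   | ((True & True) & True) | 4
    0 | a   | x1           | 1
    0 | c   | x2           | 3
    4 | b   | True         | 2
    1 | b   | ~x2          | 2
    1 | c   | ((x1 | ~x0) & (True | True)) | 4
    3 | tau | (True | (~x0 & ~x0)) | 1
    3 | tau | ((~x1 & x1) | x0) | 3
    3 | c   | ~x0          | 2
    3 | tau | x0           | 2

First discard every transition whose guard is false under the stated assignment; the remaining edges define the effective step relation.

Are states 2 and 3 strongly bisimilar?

Answer: BISIMILAR

Trace:
Refine partition for ~:
  P[0] = {{0,1,2,3,4}}
  P[1] = {{0},{1},{2,3},{4}}
stable after 2 split(s): 4 block(s)
[2]={2,3}  [3]={2,3}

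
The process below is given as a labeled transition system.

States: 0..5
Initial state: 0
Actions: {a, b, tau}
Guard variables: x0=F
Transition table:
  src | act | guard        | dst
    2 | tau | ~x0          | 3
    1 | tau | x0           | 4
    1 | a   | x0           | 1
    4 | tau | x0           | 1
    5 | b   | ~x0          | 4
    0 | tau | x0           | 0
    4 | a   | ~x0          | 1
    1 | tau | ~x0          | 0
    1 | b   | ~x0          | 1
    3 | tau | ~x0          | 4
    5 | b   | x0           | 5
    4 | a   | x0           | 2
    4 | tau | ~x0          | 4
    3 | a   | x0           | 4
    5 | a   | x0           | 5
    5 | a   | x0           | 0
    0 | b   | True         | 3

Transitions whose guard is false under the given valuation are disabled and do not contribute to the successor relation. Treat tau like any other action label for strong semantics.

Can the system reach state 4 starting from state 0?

Answer: REACHABLE

Working:
8 transition(s) survive guard evaluation.
depth 0: {0}
depth 1: {3}  now seen {0,3}
depth 2: {4}  now seen {0,3,4}
depth 3: {1}  now seen {0,1,3,4}
Reachable = {0,1,3,4}
witness 4: b·tau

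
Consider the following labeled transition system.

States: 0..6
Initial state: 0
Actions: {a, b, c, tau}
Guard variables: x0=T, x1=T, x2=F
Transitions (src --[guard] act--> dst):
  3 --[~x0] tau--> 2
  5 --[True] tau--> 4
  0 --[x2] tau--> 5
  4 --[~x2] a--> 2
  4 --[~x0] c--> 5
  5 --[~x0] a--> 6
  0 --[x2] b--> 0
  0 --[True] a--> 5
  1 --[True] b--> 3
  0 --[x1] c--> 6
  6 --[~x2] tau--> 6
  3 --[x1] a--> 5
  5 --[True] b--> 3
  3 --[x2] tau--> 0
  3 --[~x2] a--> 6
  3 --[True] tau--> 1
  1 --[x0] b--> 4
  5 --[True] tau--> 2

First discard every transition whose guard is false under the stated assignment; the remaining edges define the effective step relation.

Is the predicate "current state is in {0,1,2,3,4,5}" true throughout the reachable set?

Answer: INVARIANT VIOLATED at state 6

Working:
Inv-set: {0,1,2,3,4,5}
Reachable = {0,1,2,3,4,5,6}
  0: safe
  1: safe
  2: safe
  3: safe
  4: safe
  5: safe
  6: outside
reach 6 via c — violates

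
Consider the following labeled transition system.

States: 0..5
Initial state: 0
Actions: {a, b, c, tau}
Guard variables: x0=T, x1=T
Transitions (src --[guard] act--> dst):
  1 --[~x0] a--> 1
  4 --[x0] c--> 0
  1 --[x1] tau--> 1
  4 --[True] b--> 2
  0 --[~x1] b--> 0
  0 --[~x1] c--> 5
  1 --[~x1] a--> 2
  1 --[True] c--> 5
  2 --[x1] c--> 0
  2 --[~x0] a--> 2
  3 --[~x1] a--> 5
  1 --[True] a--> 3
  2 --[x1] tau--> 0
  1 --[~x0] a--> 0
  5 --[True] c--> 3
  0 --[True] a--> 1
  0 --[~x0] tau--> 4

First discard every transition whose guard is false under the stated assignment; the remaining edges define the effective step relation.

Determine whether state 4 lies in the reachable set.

9 transition(s) survive guard evaluation.
Layer 0: {0}
Layer 1: {1}  cumulative {0,1}
Layer 2: {3,5}  cumulative {0,1,3,5}
Reach set: {0,1,3,5}

Answer: UNREACHABLE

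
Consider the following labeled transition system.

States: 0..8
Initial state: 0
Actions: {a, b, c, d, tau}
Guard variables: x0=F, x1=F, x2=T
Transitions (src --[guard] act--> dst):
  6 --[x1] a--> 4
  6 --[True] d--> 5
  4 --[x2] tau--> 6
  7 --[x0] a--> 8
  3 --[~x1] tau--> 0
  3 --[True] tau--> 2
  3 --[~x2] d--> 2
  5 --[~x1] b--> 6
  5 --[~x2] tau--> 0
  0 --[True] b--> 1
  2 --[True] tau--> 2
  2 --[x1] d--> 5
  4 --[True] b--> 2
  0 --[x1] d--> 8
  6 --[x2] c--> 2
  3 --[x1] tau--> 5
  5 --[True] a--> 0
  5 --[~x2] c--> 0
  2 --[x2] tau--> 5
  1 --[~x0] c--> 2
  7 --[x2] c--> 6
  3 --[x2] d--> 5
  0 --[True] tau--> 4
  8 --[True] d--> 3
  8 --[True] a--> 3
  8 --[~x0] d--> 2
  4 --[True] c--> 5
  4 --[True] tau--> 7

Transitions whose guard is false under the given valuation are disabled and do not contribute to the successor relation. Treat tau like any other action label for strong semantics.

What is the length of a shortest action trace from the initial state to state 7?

Breadth-first toward 7:
  depth 0: {0}
  depth 1: {1,4}
  depth 2: {2,5,6,7}
depth(7)=2, e.g. tau·tau

Answer: 2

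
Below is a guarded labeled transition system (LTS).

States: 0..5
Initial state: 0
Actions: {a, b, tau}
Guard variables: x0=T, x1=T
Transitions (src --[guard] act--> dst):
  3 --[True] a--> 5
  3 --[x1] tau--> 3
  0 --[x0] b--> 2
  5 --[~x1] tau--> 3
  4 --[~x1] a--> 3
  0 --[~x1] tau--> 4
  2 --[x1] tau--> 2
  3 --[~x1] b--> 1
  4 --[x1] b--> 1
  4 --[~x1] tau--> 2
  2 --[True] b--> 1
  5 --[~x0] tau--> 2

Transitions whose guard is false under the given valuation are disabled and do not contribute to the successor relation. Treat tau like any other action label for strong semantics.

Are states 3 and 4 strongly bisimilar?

Compute ~ classes (split until stable):
  P[0] = {{0,1,2,3,4,5}}
  P[1] = {{0,4},{1,5},{2},{3}}
  P[2] = {{0},{1,5},{2},{3},{4}}
Fixed point at round 3; 5 class(es).
class of 3: {3}; class of 4: {4}

Answer: NOT BISIMILAR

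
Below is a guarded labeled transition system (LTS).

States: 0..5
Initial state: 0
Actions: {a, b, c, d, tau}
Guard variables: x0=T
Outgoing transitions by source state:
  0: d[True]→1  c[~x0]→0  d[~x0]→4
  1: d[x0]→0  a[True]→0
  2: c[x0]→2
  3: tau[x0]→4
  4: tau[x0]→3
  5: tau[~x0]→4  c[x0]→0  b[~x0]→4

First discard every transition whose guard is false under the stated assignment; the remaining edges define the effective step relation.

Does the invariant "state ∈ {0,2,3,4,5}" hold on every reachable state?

Answer: INVARIANT VIOLATED at state 1

Trace:
Safe = {0,2,3,4,5}
R = {0,1}
  0: ✓
  1: VIOLATES
counterexample path to 1: d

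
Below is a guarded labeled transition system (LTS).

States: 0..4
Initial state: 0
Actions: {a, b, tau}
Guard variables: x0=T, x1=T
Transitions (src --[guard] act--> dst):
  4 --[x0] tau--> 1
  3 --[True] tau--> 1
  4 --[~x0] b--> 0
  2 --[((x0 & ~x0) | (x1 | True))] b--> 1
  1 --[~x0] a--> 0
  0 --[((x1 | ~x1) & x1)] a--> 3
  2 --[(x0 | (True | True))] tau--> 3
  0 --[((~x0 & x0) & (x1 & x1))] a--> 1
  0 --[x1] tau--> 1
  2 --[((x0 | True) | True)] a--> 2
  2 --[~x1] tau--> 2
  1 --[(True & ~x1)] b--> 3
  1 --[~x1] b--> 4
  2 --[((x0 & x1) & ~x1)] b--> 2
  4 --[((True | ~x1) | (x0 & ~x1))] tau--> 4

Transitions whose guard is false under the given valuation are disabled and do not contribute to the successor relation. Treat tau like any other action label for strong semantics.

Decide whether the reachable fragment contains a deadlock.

Reachable = {0,1,3}
  0: a→3  tau→1  [2 out]
  1: ∅  [no exit]
  3: tau→1  [1 out]
Path to 1: tau

Answer: DEADLOCK at state 1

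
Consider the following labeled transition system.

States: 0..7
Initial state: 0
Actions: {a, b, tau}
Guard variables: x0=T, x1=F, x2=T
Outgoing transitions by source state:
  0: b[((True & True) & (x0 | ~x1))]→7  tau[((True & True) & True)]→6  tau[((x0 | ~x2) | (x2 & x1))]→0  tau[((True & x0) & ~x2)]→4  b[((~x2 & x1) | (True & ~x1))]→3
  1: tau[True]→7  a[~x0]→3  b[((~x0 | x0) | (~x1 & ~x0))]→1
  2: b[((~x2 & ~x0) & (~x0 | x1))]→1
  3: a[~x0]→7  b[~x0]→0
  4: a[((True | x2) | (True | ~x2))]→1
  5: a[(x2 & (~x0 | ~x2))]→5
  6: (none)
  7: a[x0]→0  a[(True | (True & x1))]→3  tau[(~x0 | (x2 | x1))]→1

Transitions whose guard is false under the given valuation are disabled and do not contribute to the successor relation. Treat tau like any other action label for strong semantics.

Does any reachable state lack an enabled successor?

Reach set: {0,1,3,6,7}
  0: b→3  b→7  tau→0  tau→6  [4 exit(s)]
  1: b→1  tau→7  [2 exit(s)]
  3: ∅  [no exit]
  6: ∅  [no exit]
  7: a→0  a→3  tau→1  [3 exit(s)]
witness 3: b

Answer: DEADLOCK at state 3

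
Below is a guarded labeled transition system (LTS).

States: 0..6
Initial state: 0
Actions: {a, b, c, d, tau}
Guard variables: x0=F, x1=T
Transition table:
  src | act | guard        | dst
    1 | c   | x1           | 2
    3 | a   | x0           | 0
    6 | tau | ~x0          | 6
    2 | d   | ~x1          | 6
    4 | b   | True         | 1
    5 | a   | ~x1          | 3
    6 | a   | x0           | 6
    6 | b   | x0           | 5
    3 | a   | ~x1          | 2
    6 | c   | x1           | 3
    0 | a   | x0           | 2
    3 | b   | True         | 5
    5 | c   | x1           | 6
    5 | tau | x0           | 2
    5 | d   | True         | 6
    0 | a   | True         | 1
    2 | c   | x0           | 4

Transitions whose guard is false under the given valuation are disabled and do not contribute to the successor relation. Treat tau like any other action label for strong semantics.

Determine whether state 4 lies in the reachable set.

Answer: UNREACHABLE

Analysis:
Guard filter leaves 8 enabled edge(s).
depth 0: {0}
depth 1: {1}  cumulative {0,1}
depth 2: {2}  cumulative {0,1,2}
Reachable = {0,1,2}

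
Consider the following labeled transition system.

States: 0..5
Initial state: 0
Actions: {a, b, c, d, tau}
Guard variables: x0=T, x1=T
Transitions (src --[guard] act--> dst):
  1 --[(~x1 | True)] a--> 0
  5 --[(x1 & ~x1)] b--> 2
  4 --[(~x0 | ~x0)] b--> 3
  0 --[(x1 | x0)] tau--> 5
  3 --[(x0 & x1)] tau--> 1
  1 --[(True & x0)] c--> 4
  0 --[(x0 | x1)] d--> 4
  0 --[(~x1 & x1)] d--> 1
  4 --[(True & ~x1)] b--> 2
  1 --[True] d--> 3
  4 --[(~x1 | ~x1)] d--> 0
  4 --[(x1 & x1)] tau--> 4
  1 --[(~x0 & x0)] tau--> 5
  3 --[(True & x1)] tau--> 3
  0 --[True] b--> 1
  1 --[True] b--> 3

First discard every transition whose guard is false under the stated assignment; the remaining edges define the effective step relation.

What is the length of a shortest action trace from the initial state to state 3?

Layered search for 3:
  depth 0: {0}
  depth 1: {1,4,5}
  depth 2: {3}
first hit 3 at d=2 via b·b

Answer: 2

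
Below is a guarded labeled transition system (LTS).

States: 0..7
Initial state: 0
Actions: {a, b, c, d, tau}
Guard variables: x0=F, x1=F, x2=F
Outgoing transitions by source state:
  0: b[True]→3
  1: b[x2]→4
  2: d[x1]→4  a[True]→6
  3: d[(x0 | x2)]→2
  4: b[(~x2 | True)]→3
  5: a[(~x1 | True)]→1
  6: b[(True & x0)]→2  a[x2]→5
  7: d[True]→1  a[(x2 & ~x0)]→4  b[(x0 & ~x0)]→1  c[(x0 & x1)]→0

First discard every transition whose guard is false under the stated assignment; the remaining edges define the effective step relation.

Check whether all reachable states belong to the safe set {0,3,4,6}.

Inv-set: {0,3,4,6}
Reachable = {0,3}
  0: ✓
  3: ✓

Answer: INVARIANT HOLDS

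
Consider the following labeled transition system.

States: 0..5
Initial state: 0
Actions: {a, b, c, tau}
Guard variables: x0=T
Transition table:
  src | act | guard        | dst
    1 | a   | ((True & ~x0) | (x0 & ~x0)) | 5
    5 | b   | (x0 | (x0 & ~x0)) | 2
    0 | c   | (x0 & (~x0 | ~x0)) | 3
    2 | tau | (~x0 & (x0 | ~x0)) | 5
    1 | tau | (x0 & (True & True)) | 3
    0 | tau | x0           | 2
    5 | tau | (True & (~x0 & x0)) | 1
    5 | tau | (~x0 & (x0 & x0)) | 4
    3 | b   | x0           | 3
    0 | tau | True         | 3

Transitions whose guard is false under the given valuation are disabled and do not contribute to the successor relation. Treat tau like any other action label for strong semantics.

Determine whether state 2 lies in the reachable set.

Answer: REACHABLE

Trace:
5 transition(s) survive guard evaluation.
Layer 0: {0}
Layer 1: {2,3}  cumulative {0,2,3}
Reach set: {0,2,3}
witness 2: tau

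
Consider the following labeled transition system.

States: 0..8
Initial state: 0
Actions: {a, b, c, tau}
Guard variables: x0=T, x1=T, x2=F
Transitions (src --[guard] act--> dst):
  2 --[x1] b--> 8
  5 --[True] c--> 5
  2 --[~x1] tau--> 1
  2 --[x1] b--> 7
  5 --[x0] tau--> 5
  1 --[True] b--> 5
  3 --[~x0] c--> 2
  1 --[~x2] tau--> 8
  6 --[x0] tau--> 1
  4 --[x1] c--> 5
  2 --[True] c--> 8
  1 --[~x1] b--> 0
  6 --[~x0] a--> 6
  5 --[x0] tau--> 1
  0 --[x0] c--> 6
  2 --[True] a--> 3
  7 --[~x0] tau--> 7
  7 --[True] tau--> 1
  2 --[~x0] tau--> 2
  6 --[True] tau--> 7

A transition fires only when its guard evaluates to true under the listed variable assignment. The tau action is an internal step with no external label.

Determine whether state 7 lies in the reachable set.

Answer: REACHABLE

Working:
Guard filter leaves 14 enabled edge(s).
L0 = {0}
L1 = {6}  total {0,6}
L2 = {1,7}  total {0,1,6,7}
L3 = {5,8}  total {0,1,5,6,7,8}
Reach set: {0,1,5,6,7,8}
witness 7: c·tau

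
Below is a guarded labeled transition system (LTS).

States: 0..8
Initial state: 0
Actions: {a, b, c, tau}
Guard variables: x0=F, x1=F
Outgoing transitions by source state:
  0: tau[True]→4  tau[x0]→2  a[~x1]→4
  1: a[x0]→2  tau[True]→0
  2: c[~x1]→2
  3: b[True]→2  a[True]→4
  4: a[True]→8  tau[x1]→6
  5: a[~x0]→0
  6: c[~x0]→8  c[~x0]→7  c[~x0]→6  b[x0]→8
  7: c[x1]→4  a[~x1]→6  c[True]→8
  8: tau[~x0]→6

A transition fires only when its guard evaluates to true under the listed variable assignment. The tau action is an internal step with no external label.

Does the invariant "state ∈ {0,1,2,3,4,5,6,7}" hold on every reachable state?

Allowed set {0,1,2,3,4,5,6,7}
Reach set: {0,4,6,7,8}
  0: ✓
  4: ✓
  6: ✓
  7: ✓
  8: VIOLATES
witness against invariant: tau·a → 8

Answer: INVARIANT VIOLATED at state 8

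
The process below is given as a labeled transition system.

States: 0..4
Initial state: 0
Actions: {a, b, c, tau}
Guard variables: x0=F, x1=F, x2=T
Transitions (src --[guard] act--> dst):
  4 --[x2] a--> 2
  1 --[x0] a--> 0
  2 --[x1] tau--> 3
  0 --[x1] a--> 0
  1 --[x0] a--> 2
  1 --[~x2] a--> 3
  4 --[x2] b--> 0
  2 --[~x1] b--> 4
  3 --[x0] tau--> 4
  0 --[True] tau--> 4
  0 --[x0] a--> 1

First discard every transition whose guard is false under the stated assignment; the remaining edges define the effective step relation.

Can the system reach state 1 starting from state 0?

Answer: UNREACHABLE

Trace:
Guard filter leaves 4 enabled edge(s).
depth 0: {0}
depth 1: {4}  now seen {0,4}
depth 2: {2}  now seen {0,2,4}
Reach set: {0,2,4}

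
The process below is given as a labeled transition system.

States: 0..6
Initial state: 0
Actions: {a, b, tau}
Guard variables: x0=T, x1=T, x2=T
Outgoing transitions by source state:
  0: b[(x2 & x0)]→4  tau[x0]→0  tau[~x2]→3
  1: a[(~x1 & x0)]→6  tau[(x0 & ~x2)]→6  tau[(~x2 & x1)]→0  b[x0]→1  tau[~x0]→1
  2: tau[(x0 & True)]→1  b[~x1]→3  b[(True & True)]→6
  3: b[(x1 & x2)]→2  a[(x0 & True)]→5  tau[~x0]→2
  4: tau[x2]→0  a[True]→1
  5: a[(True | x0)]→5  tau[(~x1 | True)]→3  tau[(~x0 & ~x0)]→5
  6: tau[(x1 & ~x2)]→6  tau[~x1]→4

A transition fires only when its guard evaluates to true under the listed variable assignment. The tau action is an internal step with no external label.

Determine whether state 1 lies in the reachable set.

Answer: REACHABLE

Working:
Guard filter leaves 11 enabled edge(s).
depth 0: {0}
depth 1: {4}  cumulative {0,4}
depth 2: {1}  cumulative {0,1,4}
Reach set: {0,1,4}
witness 1: b·a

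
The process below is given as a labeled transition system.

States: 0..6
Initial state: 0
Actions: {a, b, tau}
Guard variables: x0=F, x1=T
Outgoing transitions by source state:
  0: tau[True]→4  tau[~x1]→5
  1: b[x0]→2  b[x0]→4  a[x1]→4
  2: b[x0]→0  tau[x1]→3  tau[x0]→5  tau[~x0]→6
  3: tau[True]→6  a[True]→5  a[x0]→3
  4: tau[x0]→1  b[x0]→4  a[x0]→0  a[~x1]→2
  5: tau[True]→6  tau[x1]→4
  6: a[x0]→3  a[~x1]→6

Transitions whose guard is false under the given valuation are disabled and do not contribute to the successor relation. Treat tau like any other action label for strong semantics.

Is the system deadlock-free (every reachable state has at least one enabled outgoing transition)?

Answer: DEADLOCK at state 4

Working:
Reach set: {0,4}
  0: tau→4  [deg 1]
  4: ∅  [deadlock]
witness 4: tau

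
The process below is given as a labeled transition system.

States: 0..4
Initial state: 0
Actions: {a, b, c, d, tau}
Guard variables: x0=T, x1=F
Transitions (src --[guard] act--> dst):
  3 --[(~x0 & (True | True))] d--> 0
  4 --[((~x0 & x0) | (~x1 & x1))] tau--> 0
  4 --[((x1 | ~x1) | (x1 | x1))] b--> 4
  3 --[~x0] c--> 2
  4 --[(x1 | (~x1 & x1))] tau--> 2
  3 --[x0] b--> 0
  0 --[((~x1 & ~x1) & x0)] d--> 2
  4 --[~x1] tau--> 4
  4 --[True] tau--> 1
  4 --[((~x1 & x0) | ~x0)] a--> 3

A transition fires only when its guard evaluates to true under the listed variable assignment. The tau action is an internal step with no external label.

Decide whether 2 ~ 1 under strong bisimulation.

Compute ~ classes (split until stable):
  round 0: {{0,1,2,3,4}}
  round 1: {{0},{1,2},{3},{4}}
stable after 2 split(s): 4 block(s)
[2]={1,2}  [1]={1,2}

Answer: BISIMILAR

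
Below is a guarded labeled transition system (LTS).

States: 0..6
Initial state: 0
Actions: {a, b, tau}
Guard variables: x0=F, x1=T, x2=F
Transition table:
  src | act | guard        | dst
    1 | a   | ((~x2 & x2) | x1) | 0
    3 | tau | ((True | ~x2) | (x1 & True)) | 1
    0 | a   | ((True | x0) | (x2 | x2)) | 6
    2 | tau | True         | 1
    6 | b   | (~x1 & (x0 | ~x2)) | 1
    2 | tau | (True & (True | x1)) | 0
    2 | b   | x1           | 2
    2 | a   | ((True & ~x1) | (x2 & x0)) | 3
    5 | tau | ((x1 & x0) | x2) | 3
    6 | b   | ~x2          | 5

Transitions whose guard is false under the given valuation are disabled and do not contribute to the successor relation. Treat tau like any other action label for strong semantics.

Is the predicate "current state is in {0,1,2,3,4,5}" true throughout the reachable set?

Answer: INVARIANT VIOLATED at state 6

Working:
Inv-set: {0,1,2,3,4,5}
R = {0,5,6}
  0: ✓
  5: ✓
  6: VIOLATES
counterexample path to 6: a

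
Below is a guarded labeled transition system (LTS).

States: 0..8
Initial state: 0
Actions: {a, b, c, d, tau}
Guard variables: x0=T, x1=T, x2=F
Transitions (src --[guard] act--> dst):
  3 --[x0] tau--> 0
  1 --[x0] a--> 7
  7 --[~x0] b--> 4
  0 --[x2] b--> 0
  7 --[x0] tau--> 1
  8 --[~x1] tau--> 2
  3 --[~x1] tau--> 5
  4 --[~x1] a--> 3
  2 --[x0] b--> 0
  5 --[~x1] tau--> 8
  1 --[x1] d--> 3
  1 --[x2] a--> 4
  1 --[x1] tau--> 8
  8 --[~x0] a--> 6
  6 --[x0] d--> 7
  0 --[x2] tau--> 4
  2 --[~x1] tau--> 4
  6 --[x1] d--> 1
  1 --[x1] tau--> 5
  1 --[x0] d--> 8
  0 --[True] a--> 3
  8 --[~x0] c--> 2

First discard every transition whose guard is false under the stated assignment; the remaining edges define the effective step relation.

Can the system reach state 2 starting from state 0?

Answer: UNREACHABLE

Analysis:
Guard filter leaves 11 enabled edge(s).
depth 0: {0}
depth 1: {3}  now seen {0,3}
Reachable = {0,3}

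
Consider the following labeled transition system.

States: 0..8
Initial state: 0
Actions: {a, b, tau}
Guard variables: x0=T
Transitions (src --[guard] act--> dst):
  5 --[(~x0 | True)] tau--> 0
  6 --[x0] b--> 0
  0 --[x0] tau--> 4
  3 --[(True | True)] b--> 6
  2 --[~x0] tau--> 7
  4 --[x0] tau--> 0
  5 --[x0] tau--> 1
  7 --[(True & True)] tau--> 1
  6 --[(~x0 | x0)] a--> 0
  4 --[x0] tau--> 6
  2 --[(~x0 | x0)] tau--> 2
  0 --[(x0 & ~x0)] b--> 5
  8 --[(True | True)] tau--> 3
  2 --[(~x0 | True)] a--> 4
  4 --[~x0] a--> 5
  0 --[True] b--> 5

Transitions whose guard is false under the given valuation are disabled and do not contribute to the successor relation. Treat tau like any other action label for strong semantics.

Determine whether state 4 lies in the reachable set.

Answer: REACHABLE

Analysis:
After dropping false guards: 13 live edges.
depth 0: {0}
depth 1: {4,5}  total {0,4,5}
depth 2: {1,6}  total {0,1,4,5,6}
Reach set: {0,1,4,5,6}
Path to 4: tau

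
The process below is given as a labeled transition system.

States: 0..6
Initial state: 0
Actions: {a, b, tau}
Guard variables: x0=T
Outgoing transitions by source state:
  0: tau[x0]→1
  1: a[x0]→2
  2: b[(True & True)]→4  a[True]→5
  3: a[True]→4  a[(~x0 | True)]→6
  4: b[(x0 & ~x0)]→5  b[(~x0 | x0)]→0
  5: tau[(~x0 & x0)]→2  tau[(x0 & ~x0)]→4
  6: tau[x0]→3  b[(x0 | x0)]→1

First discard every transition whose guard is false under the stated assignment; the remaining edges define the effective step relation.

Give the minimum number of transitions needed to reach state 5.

BFS to 5:
  Layer 0: {0}
  Layer 1: {1}
  Layer 2: {2}
  Layer 3: {4,5}
first hit 5 at d=3 via tau·a·a

Answer: 3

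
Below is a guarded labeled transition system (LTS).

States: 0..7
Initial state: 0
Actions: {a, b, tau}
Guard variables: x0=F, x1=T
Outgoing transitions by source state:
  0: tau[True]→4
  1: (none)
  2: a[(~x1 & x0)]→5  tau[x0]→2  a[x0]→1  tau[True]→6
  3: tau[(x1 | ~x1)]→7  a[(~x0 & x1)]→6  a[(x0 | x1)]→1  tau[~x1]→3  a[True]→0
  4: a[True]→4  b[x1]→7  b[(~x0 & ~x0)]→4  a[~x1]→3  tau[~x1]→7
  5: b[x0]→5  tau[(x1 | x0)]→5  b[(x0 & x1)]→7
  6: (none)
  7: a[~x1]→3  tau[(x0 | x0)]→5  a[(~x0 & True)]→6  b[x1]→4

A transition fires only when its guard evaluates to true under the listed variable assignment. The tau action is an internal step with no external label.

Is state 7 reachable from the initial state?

Guard filter leaves 12 enabled edge(s).
L0 = {0}
L1 = {4}  total {0,4}
L2 = {7}  total {0,4,7}
L3 = {6}  total {0,4,6,7}
Reach set: {0,4,6,7}
witness 7: tau·b

Answer: REACHABLE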